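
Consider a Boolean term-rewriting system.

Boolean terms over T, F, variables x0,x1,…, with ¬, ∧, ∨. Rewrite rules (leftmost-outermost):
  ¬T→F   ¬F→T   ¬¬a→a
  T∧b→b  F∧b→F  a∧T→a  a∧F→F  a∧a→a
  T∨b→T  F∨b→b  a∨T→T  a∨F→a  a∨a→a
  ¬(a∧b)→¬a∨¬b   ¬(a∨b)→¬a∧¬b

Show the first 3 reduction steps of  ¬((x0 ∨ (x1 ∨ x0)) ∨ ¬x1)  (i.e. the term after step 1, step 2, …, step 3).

Answer: after 3 steps: (¬x0 ∧ (¬x1 ∧ ¬x0)) ∧ ¬¬x1

Reduction:
  start: ¬((x0 ∨ (x1 ∨ x0)) ∨ ¬x1)
  →1  ¬(x0 ∨ (x1 ∨ x0)) ∧ ¬¬x1
  →2  (¬x0 ∧ ¬(x1 ∨ x0)) ∧ ¬¬x1
  →3  (¬x0 ∧ (¬x1 ∧ ¬x0)) ∧ ¬¬x1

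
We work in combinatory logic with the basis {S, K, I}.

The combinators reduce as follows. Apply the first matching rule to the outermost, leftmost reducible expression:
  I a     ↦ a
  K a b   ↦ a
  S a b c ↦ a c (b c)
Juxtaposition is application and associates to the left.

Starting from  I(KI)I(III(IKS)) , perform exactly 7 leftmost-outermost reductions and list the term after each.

Answer: after 7 steps: KS

Reduction:
  start: I(KI)I(III(IKS))
  [1] KII(III(IKS))
  [2] I(III(IKS))
  [3] III(IKS)
  [4] II(IKS)
  [5] I(IKS)
  [6] IKS
  [7] KS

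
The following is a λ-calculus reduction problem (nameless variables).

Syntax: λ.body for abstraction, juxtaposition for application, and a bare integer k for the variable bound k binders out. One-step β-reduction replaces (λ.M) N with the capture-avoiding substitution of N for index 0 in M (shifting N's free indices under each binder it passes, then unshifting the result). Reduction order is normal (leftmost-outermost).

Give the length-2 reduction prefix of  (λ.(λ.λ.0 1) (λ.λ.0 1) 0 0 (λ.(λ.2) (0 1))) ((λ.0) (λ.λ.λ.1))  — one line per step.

Answer: after 2 steps: (λ.0 (λ.λ.0 1)) ((λ.0) (λ.λ.λ.1)) ((λ.0) (λ.λ.λ.1)) (λ.(λ.(λ.0) (λ.λ.λ.1)) (0 ((λ.0) (λ.λ.λ.1))))

Derivation:
  start: (λ.(λ.λ.0 1) (λ.λ.0 1) 0 0 (λ.(λ.2) (0 1))) ((λ.0) (λ.λ.λ.1))
  step 1: (λ.λ.0 1) (λ.λ.0 1) ((λ.0) (λ.λ.λ.1)) ((λ.0) (λ.λ.λ.1)) (λ.(λ.(λ.0) (λ.λ.λ.1)) (0 ((λ.0) (λ.λ.λ.1))))
  step 2: (λ.0 (λ.λ.0 1)) ((λ.0) (λ.λ.λ.1)) ((λ.0) (λ.λ.λ.1)) (λ.(λ.(λ.0) (λ.λ.λ.1)) (0 ((λ.0) (λ.λ.λ.1))))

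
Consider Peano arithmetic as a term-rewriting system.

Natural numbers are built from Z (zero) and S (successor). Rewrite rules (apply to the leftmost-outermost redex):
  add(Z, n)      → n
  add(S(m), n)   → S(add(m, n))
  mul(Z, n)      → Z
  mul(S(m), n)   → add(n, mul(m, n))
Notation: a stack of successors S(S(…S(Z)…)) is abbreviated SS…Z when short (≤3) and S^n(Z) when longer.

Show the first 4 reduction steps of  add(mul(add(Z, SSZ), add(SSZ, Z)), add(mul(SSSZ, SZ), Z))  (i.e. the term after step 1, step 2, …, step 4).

Answer: after 4 steps: add(S(add(add(SZ, Z), mul(SZ, add(SSZ, Z)))), add(mul(SSSZ, SZ), Z))

Derivation:
  start: add(mul(add(Z, SSZ), add(SSZ, Z)), add(mul(SSSZ, SZ), Z))
  [1] add(mul(SSZ, add(SSZ, Z)), add(mul(SSSZ, SZ), Z))
  [2] add(add(add(SSZ, Z), mul(SZ, add(SSZ, Z))), add(mul(SSSZ, SZ), Z))
  [3] add(add(S(add(SZ, Z)), mul(SZ, add(SSZ, Z))), add(mul(SSSZ, SZ), Z))
  [4] add(S(add(add(SZ, Z), mul(SZ, add(SSZ, Z)))), add(mul(SSSZ, SZ), Z))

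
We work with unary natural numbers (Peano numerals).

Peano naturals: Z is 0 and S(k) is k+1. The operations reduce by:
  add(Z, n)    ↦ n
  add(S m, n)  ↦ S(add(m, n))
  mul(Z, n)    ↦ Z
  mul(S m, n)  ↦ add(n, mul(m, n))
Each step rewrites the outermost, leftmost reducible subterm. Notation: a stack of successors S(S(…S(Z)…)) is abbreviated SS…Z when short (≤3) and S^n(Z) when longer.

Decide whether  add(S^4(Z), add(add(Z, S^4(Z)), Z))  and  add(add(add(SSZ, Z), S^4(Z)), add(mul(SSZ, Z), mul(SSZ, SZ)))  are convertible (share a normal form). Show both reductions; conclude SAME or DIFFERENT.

Term A:
  start: add(S^4(Z), add(add(Z, S^4(Z)), Z))
  [1] S(add(SSSZ, add(add(Z, S^4(Z)), Z)))
  [2] S(S(add(SSZ, add(add(Z, S^4(Z)), Z))))
  [3] S(S(S(add(SZ, add(add(Z, S^4(Z)), Z)))))
  [4] S(S(S(S(add(Z, add(add(Z, S^4(Z)), Z))))))
  [5] S(S(S(S(add(add(Z, S^4(Z)), Z)))))
  [6] S(S(S(S(add(S^4(Z), Z)))))
  [7] S(S(S(S(S(add(SSSZ, Z))))))
  [8] S(S(S(S(S(S(add(SSZ, Z)))))))
  [9] S(S(S(S(S(S(S(add(SZ, Z))))))))
  [10] S(S(S(S(S(S(S(S(add(Z, Z)))))))))
  [11] S^8(Z)

Term B:
  start: add(add(add(SSZ, Z), S^4(Z)), add(mul(SSZ, Z), mul(SSZ, SZ)))
  [1] add(add(S(add(SZ, Z)), S^4(Z)), add(mul(SSZ, Z), mul(SSZ, SZ)))
  [2] add(S(add(add(SZ, Z), S^4(Z))), add(mul(SSZ, Z), mul(SSZ, SZ)))
  [3] S(add(add(add(SZ, Z), S^4(Z)), add(mul(SSZ, Z), mul(SSZ, SZ))))
  [4] S(add(add(S(add(Z, Z)), S^4(Z)), add(mul(SSZ, Z), mul(SSZ, SZ))))
  [5] S(add(S(add(add(Z, Z), S^4(Z))), add(mul(SSZ, Z), mul(SSZ, SZ))))
  [6] S(S(add(add(add(Z, Z), S^4(Z)), add(mul(SSZ, Z), mul(SSZ, SZ)))))
  [7] S(S(add(add(Z, S^4(Z)), add(mul(SSZ, Z), mul(SSZ, SZ)))))
  [8] S(S(add(S^4(Z), add(mul(SSZ, Z), mul(SSZ, SZ)))))
  [9] S(S(S(add(SSSZ, add(mul(SSZ, Z), mul(SSZ, SZ))))))
  [10] S(S(S(S(add(SSZ, add(mul(SSZ, Z), mul(SSZ, SZ)))))))
  [11] S(S(S(S(S(add(SZ, add(mul(SSZ, Z), mul(SSZ, SZ))))))))
  [12] S(S(S(S(S(S(add(Z, add(mul(SSZ, Z), mul(SSZ, SZ)))))))))
  [13] S(S(S(S(S(S(add(mul(SSZ, Z), mul(SSZ, SZ))))))))
  [14] S(S(S(S(S(S(add(add(Z, mul(SZ, Z)), mul(SSZ, SZ))))))))
  [15] S(S(S(S(S(S(add(mul(SZ, Z), mul(SSZ, SZ))))))))
  [16] S(S(S(S(S(S(add(add(Z, mul(Z, Z)), mul(SSZ, SZ))))))))
  [17] S(S(S(S(S(S(add(mul(Z, Z), mul(SSZ, SZ))))))))
  [18] S(S(S(S(S(S(add(Z, mul(SSZ, SZ))))))))
  [19] S(S(S(S(S(S(mul(SSZ, SZ)))))))
  [20] S(S(S(S(S(S(add(SZ, mul(SZ, SZ))))))))
  [21] S(S(S(S(S(S(S(add(Z, mul(SZ, SZ)))))))))
  [22] S(S(S(S(S(S(S(mul(SZ, SZ))))))))
  [23] S(S(S(S(S(S(S(add(SZ, mul(Z, SZ)))))))))
  [24] S(S(S(S(S(S(S(S(add(Z, mul(Z, SZ))))))))))
  [25] S(S(S(S(S(S(S(S(mul(Z, SZ)))))))))
  [26] S^8(Z)

Answer: SAME — A ⇓ S^8(Z), B ⇓ S^8(Z)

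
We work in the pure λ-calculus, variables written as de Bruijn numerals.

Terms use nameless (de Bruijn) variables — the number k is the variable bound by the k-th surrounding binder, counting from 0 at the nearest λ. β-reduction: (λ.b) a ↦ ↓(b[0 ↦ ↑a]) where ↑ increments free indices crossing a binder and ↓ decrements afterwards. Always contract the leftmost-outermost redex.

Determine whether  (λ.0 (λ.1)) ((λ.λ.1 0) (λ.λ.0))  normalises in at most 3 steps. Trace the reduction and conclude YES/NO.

Answer: NO — after 3 steps the term is (λ.λ.0) (λ.(λ.λ.1 0) (λ.λ.0)), not yet normal

Derivation:
  start: (λ.0 (λ.1)) ((λ.λ.1 0) (λ.λ.0))
  step 1: (λ.λ.1 0) (λ.λ.0) (λ.(λ.λ.1 0) (λ.λ.0))
  step 2: (λ.(λ.λ.0) 0) (λ.(λ.λ.1 0) (λ.λ.0))
  step 3: (λ.λ.0) (λ.(λ.λ.1 0) (λ.λ.0))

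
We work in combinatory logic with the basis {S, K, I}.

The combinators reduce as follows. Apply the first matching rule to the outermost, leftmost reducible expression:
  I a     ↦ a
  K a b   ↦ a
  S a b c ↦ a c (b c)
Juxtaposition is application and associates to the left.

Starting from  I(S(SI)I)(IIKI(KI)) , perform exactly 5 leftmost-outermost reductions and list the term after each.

Answer: after 5 steps: IIKI(KI)(IIKI(KI)(I(IIKI(KI))))

Reduction:
  start: I(S(SI)I)(IIKI(KI))
  [1] S(SI)I(IIKI(KI))
  [2] SI(IIKI(KI))(I(IIKI(KI)))
  [3] I(I(IIKI(KI)))(IIKI(KI)(I(IIKI(KI))))
  [4] I(IIKI(KI))(IIKI(KI)(I(IIKI(KI))))
  [5] IIKI(KI)(IIKI(KI)(I(IIKI(KI))))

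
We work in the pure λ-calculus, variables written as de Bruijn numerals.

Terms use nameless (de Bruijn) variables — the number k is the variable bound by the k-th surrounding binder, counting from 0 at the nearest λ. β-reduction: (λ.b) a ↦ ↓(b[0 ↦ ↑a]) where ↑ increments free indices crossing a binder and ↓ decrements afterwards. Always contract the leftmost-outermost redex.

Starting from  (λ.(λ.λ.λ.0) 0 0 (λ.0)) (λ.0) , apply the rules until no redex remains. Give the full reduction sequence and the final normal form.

  start: (λ.(λ.λ.λ.0) 0 0 (λ.0)) (λ.0)
  →1  (λ.λ.λ.0) (λ.0) (λ.0) (λ.0)
  →2  (λ.λ.0) (λ.0) (λ.0)
  →3  (λ.0) (λ.0)
  →4  λ.0

Answer: normal form = λ.0  (in 4 steps)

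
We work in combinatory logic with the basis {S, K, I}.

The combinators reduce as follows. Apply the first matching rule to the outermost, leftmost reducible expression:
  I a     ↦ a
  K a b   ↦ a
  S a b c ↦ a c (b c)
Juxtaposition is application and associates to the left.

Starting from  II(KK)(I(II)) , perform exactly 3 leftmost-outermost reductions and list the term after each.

  start: II(KK)(I(II))
  [1] I(KK)(I(II))
  [2] KK(I(II))
  [3] K

Answer: after 3 steps: K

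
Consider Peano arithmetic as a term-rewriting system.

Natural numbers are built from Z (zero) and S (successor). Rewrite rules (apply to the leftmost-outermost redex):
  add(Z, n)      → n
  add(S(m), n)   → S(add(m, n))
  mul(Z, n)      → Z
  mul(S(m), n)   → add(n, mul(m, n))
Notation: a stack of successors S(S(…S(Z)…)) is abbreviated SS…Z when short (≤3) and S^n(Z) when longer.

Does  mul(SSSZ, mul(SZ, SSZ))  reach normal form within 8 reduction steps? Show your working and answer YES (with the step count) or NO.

  start: mul(SSSZ, mul(SZ, SSZ))
  [1] add(mul(SZ, SSZ), mul(SSZ, mul(SZ, SSZ)))
  [2] add(add(SSZ, mul(Z, SSZ)), mul(SSZ, mul(SZ, SSZ)))
  [3] add(S(add(SZ, mul(Z, SSZ))), mul(SSZ, mul(SZ, SSZ)))
  [4] S(add(add(SZ, mul(Z, SSZ)), mul(SSZ, mul(SZ, SSZ))))
  [5] S(add(S(add(Z, mul(Z, SSZ))), mul(SSZ, mul(SZ, SSZ))))
  [6] S(S(add(add(Z, mul(Z, SSZ)), mul(SSZ, mul(SZ, SSZ)))))
  [7] S(S(add(mul(Z, SSZ), mul(SSZ, mul(SZ, SSZ)))))
  [8] S(S(add(Z, mul(SSZ, mul(SZ, SSZ)))))

Answer: NO — after 8 steps the term is S(S(add(Z, mul(SSZ, mul(SZ, SSZ))))), not yet normal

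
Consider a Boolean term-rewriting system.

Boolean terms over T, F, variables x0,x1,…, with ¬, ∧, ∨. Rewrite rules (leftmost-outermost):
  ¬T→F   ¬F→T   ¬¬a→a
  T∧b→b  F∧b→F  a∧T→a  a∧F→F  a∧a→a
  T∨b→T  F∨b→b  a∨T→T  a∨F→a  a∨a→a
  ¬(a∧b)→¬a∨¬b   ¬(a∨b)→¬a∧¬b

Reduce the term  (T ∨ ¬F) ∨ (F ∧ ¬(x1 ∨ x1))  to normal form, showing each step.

Answer: normal form = T  (in 2 steps)

Reduction:
  start: (T ∨ ¬F) ∨ (F ∧ ¬(x1 ∨ x1))
  step 1: T ∨ (F ∧ ¬(x1 ∨ x1))
  step 2: T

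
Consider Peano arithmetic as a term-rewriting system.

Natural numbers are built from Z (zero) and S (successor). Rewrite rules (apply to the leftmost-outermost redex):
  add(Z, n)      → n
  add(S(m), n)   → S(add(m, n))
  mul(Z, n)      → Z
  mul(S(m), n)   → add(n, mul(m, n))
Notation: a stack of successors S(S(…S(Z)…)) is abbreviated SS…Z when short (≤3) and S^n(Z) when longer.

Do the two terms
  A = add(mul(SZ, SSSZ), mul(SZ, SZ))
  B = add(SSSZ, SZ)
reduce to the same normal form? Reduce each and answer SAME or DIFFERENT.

Answer: SAME — A ⇓ S^4(Z), B ⇓ S^4(Z)

Working:
Term A:
  start: add(mul(SZ, SSSZ), mul(SZ, SZ))
  [1] add(add(SSSZ, mul(Z, SSSZ)), mul(SZ, SZ))
  [2] add(S(add(SSZ, mul(Z, SSSZ))), mul(SZ, SZ))
  [3] S(add(add(SSZ, mul(Z, SSSZ)), mul(SZ, SZ)))
  [4] S(add(S(add(SZ, mul(Z, SSSZ))), mul(SZ, SZ)))
  [5] S(S(add(add(SZ, mul(Z, SSSZ)), mul(SZ, SZ))))
  [6] S(S(add(S(add(Z, mul(Z, SSSZ))), mul(SZ, SZ))))
  [7] S(S(S(add(add(Z, mul(Z, SSSZ)), mul(SZ, SZ)))))
  [8] S(S(S(add(mul(Z, SSSZ), mul(SZ, SZ)))))
  [9] S(S(S(add(Z, mul(SZ, SZ)))))
  [10] S(S(S(mul(SZ, SZ))))
  [11] S(S(S(add(SZ, mul(Z, SZ)))))
  [12] S(S(S(S(add(Z, mul(Z, SZ))))))
  [13] S(S(S(S(mul(Z, SZ)))))
  [14] S^4(Z)

Term B:
  start: add(SSSZ, SZ)
  [1] S(add(SSZ, SZ))
  [2] S(S(add(SZ, SZ)))
  [3] S(S(S(add(Z, SZ))))
  [4] S^4(Z)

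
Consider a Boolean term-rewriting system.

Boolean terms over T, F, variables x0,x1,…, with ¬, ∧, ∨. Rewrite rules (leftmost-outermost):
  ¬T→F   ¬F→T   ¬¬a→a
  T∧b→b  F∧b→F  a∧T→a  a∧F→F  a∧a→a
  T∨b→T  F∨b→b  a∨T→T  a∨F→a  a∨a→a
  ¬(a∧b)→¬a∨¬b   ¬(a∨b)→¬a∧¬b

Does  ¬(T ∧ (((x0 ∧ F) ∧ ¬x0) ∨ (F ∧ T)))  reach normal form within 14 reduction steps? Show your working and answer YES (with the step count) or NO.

Answer: YES — reaches normal form T in 13 ≤ 14 steps

Derivation:
  start: ¬(T ∧ (((x0 ∧ F) ∧ ¬x0) ∨ (F ∧ T)))
  [1] ¬T ∨ ¬(((x0 ∧ F) ∧ ¬x0) ∨ (F ∧ T))
  [2] F ∨ ¬(((x0 ∧ F) ∧ ¬x0) ∨ (F ∧ T))
  [3] ¬(((x0 ∧ F) ∧ ¬x0) ∨ (F ∧ T))
  [4] ¬((x0 ∧ F) ∧ ¬x0) ∧ ¬(F ∧ T)
  [5] (¬(x0 ∧ F) ∨ ¬¬x0) ∧ ¬(F ∧ T)
  [6] ((¬x0 ∨ ¬F) ∨ ¬¬x0) ∧ ¬(F ∧ T)
  [7] ((¬x0 ∨ T) ∨ ¬¬x0) ∧ ¬(F ∧ T)
  [8] (T ∨ ¬¬x0) ∧ ¬(F ∧ T)
  [9] T ∧ ¬(F ∧ T)
  [10] ¬(F ∧ T)
  [11] ¬F ∨ ¬T
  [12] T ∨ ¬T
  [13] T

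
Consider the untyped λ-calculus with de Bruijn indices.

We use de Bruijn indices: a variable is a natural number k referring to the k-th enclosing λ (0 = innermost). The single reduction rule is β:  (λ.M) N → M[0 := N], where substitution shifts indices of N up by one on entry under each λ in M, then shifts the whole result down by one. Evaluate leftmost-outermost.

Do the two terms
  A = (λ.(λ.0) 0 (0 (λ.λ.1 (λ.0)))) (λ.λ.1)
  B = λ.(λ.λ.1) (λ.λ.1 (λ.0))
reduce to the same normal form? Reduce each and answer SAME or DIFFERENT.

Term A:
  start: (λ.(λ.0) 0 (0 (λ.λ.1 (λ.0)))) (λ.λ.1)
  →1  (λ.0) (λ.λ.1) ((λ.λ.1) (λ.λ.1 (λ.0)))
  →2  (λ.λ.1) ((λ.λ.1) (λ.λ.1 (λ.0)))
  →3  λ.(λ.λ.1) (λ.λ.1 (λ.0))
  →4  λ.λ.λ.λ.1 (λ.0)

Term B:
  start: λ.(λ.λ.1) (λ.λ.1 (λ.0))
  →1  λ.λ.λ.λ.1 (λ.0)

Answer: SAME — A ⇓ λ.λ.λ.λ.1 (λ.0), B ⇓ λ.λ.λ.λ.1 (λ.0)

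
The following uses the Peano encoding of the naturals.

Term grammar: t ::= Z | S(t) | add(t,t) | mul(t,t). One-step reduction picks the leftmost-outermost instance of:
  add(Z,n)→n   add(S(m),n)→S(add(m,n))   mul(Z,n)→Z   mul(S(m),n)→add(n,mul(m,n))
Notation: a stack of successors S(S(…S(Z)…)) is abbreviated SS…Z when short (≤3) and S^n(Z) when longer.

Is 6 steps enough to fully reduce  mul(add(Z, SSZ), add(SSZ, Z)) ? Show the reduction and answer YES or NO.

Answer: NO — after 6 steps the term is S(S(add(add(Z, Z), mul(SZ, add(SSZ, Z))))), not yet normal

Derivation:
  start: mul(add(Z, SSZ), add(SSZ, Z))
  [1] mul(SSZ, add(SSZ, Z))
  [2] add(add(SSZ, Z), mul(SZ, add(SSZ, Z)))
  [3] add(S(add(SZ, Z)), mul(SZ, add(SSZ, Z)))
  [4] S(add(add(SZ, Z), mul(SZ, add(SSZ, Z))))
  [5] S(add(S(add(Z, Z)), mul(SZ, add(SSZ, Z))))
  [6] S(S(add(add(Z, Z), mul(SZ, add(SSZ, Z)))))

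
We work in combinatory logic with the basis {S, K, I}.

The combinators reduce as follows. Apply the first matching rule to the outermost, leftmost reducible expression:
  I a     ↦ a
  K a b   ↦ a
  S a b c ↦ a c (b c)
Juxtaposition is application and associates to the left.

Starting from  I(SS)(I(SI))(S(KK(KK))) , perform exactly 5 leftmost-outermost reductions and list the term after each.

  start: I(SS)(I(SI))(S(KK(KK)))
  step 1: SS(I(SI))(S(KK(KK)))
  step 2: S(S(KK(KK)))(I(SI)(S(KK(KK))))
  step 3: S(SK)(I(SI)(S(KK(KK))))
  step 4: S(SK)(SI(S(KK(KK))))
  step 5: S(SK)(SI(SK))

Answer: after 5 steps: S(SK)(SI(SK))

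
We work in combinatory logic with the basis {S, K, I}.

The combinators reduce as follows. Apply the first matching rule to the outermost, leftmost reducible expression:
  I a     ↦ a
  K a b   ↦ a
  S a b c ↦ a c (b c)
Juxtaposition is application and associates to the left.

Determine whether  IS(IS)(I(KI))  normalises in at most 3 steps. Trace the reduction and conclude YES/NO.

  start: IS(IS)(I(KI))
  [1] S(IS)(I(KI))
  [2] SS(I(KI))
  [3] SS(KI)

Answer: YES — reaches normal form SS(KI) in 3 ≤ 3 steps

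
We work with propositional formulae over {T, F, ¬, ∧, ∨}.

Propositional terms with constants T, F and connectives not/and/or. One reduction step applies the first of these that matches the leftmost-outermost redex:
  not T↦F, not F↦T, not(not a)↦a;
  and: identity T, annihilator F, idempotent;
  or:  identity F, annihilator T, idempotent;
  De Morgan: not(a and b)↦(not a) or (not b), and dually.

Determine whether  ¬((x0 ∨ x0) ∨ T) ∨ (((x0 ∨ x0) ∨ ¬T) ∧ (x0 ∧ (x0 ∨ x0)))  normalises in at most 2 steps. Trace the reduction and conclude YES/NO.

  start: ¬((x0 ∨ x0) ∨ T) ∨ (((x0 ∨ x0) ∨ ¬T) ∧ (x0 ∧ (x0 ∨ x0)))
  →1  (¬(x0 ∨ x0) ∧ ¬T) ∨ (((x0 ∨ x0) ∨ ¬T) ∧ (x0 ∧ (x0 ∨ x0)))
  →2  ((¬x0 ∧ ¬x0) ∧ ¬T) ∨ (((x0 ∨ x0) ∨ ¬T) ∧ (x0 ∧ (x0 ∨ x0)))

Answer: NO — after 2 steps the term is ((¬x0 ∧ ¬x0) ∧ ¬T) ∨ (((x0 ∨ x0) ∨ ¬T) ∧ (x0 ∧ (x0 ∨ x0))), not yet normal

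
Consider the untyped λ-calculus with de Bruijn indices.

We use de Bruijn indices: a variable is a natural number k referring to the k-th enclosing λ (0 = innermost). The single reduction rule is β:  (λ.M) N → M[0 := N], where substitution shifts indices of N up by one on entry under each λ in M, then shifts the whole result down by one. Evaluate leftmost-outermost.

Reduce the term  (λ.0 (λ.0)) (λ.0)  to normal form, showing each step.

Answer: normal form = λ.0  (in 2 steps)

Reduction:
  start: (λ.0 (λ.0)) (λ.0)
  [1] (λ.0) (λ.0)
  [2] λ.0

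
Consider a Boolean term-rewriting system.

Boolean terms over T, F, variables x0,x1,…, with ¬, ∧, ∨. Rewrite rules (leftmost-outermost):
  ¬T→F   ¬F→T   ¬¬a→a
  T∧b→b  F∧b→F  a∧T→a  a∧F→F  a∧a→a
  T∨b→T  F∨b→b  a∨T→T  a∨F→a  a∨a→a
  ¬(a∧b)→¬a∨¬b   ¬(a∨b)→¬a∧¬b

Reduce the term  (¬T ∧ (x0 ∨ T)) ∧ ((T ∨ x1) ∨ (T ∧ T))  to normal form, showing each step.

Answer: normal form = F  (in 3 steps)

Working:
  start: (¬T ∧ (x0 ∨ T)) ∧ ((T ∨ x1) ∨ (T ∧ T))
  step 1: (F ∧ (x0 ∨ T)) ∧ ((T ∨ x1) ∨ (T ∧ T))
  step 2: F ∧ ((T ∨ x1) ∨ (T ∧ T))
  step 3: F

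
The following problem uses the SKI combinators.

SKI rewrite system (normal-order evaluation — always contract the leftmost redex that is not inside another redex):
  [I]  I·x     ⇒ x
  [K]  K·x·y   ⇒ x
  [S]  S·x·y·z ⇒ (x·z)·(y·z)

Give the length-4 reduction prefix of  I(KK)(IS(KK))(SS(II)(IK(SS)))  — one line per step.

Answer: after 4 steps: K(S(K(SS))(II(IK(SS))))

Derivation:
  start: I(KK)(IS(KK))(SS(II)(IK(SS)))
  →1  KK(IS(KK))(SS(II)(IK(SS)))
  →2  K(SS(II)(IK(SS)))
  →3  K(S(IK(SS))(II(IK(SS))))
  →4  K(S(K(SS))(II(IK(SS))))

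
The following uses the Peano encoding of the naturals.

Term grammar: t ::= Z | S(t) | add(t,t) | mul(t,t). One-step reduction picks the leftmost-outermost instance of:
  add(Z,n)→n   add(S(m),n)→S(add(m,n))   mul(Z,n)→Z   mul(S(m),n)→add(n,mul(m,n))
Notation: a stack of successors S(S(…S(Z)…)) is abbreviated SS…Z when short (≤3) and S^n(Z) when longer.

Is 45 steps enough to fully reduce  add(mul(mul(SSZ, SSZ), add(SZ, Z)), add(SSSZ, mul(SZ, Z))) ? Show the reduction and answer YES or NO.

Answer: YES — reaches normal form S^7(Z) in 42 ≤ 45 steps

Derivation:
  start: add(mul(mul(SSZ, SSZ), add(SZ, Z)), add(SSSZ, mul(SZ, Z)))
  [1] add(mul(add(SSZ, mul(SZ, SSZ)), add(SZ, Z)), add(SSSZ, mul(SZ, Z)))
  [2] add(mul(S(add(SZ, mul(SZ, SSZ))), add(SZ, Z)), add(SSSZ, mul(SZ, Z)))
  [3] add(add(add(SZ, Z), mul(add(SZ, mul(SZ, SSZ)), add(SZ, Z))), add(SSSZ, mul(SZ, Z)))
  [4] add(add(S(add(Z, Z)), mul(add(SZ, mul(SZ, SSZ)), add(SZ, Z))), add(SSSZ, mul(SZ, Z)))
  [5] add(S(add(add(Z, Z), mul(add(SZ, mul(SZ, SSZ)), add(SZ, Z)))), add(SSSZ, mul(SZ, Z)))
  [6] S(add(add(add(Z, Z), mul(add(SZ, mul(SZ, SSZ)), add(SZ, Z))), add(SSSZ, mul(SZ, Z))))
  [7] S(add(add(Z, mul(add(SZ, mul(SZ, SSZ)), add(SZ, Z))), add(SSSZ, mul(SZ, Z))))
  [8] S(add(mul(add(SZ, mul(SZ, SSZ)), add(SZ, Z)), add(SSSZ, mul(SZ, Z))))
  [9] S(add(mul(S(add(Z, mul(SZ, SSZ))), add(SZ, Z)), add(SSSZ, mul(SZ, Z))))
  [10] S(add(add(add(SZ, Z), mul(add(Z, mul(SZ, SSZ)), add(SZ, Z))), add(SSSZ, mul(SZ, Z))))
  [11] S(add(add(S(add(Z, Z)), mul(add(Z, mul(SZ, SSZ)), add(SZ, Z))), add(SSSZ, mul(SZ, Z))))
  [12] S(add(S(add(add(Z, Z), mul(add(Z, mul(SZ, SSZ)), add(SZ, Z)))), add(SSSZ, mul(SZ, Z))))
  [13] S(S(add(add(add(Z, Z), mul(add(Z, mul(SZ, SSZ)), add(SZ, Z))), add(SSSZ, mul(SZ, Z)))))
  [14] S(S(add(add(Z, mul(add(Z, mul(SZ, SSZ)), add(SZ, Z))), add(SSSZ, mul(SZ, Z)))))
  [15] S(S(add(mul(add(Z, mul(SZ, SSZ)), add(SZ, Z)), add(SSSZ, mul(SZ, Z)))))
  [16] S(S(add(mul(mul(SZ, SSZ), add(SZ, Z)), add(SSSZ, mul(SZ, Z)))))
  [17] S(S(add(mul(add(SSZ, mul(Z, SSZ)), add(SZ, Z)), add(SSSZ, mul(SZ, Z)))))
  [18] S(S(add(mul(S(add(SZ, mul(Z, SSZ))), add(SZ, Z)), add(SSSZ, mul(SZ, Z)))))
  [19] S(S(add(add(add(SZ, Z), mul(add(SZ, mul(Z, SSZ)), add(SZ, Z))), add(SSSZ, mul(SZ, Z)))))
  [20] S(S(add(add(S(add(Z, Z)), mul(add(SZ, mul(Z, SSZ)), add(SZ, Z))), add(SSSZ, mul(SZ, Z)))))
  [21] S(S(add(S(add(add(Z, Z), mul(add(SZ, mul(Z, SSZ)), add(SZ, Z)))), add(SSSZ, mul(SZ, Z)))))
  [22] S(S(S(add(add(add(Z, Z), mul(add(SZ, mul(Z, SSZ)), add(SZ, Z))), add(SSSZ, mul(SZ, Z))))))
  [23] S(S(S(add(add(Z, mul(add(SZ, mul(Z, SSZ)), add(SZ, Z))), add(SSSZ, mul(SZ, Z))))))
  [24] S(S(S(add(mul(add(SZ, mul(Z, SSZ)), add(SZ, Z)), add(SSSZ, mul(SZ, Z))))))
  [25] S(S(S(add(mul(S(add(Z, mul(Z, SSZ))), add(SZ, Z)), add(SSSZ, mul(SZ, Z))))))
  [26] S(S(S(add(add(add(SZ, Z), mul(add(Z, mul(Z, SSZ)), add(SZ, Z))), add(SSSZ, mul(SZ, Z))))))
  [27] S(S(S(add(add(S(add(Z, Z)), mul(add(Z, mul(Z, SSZ)), add(SZ, Z))), add(SSSZ, mul(SZ, Z))))))
  [28] S(S(S(add(S(add(add(Z, Z), mul(add(Z, mul(Z, SSZ)), add(SZ, Z)))), add(SSSZ, mul(SZ, Z))))))
  [29] S(S(S(S(add(add(add(Z, Z), mul(add(Z, mul(Z, SSZ)), add(SZ, Z))), add(SSSZ, mul(SZ, Z)))))))
  [30] S(S(S(S(add(add(Z, mul(add(Z, mul(Z, SSZ)), add(SZ, Z))), add(SSSZ, mul(SZ, Z)))))))
  [31] S(S(S(S(add(mul(add(Z, mul(Z, SSZ)), add(SZ, Z)), add(SSSZ, mul(SZ, Z)))))))
  [32] S(S(S(S(add(mul(mul(Z, SSZ), add(SZ, Z)), add(SSSZ, mul(SZ, Z)))))))
  [33] S(S(S(S(add(mul(Z, add(SZ, Z)), add(SSSZ, mul(SZ, Z)))))))
  [34] S(S(S(S(add(Z, add(SSSZ, mul(SZ, Z)))))))
  [35] S(S(S(S(add(SSSZ, mul(SZ, Z))))))
  [36] S(S(S(S(S(add(SSZ, mul(SZ, Z)))))))
  [37] S(S(S(S(S(S(add(SZ, mul(SZ, Z))))))))
  [38] S(S(S(S(S(S(S(add(Z, mul(SZ, Z)))))))))
  [39] S(S(S(S(S(S(S(mul(SZ, Z))))))))
  [40] S(S(S(S(S(S(S(add(Z, mul(Z, Z)))))))))
  [41] S(S(S(S(S(S(S(mul(Z, Z))))))))
  [42] S^7(Z)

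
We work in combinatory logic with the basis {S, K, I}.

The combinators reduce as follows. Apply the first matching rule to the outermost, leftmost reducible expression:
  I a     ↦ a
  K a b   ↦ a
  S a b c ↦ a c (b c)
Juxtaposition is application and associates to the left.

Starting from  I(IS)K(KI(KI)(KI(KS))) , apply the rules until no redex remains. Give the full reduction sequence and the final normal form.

  start: I(IS)K(KI(KI)(KI(KS)))
  step 1: ISK(KI(KI)(KI(KS)))
  step 2: SK(KI(KI)(KI(KS)))
  step 3: SK(I(KI(KS)))
  step 4: SK(KI(KS))
  step 5: SKI

Answer: normal form = SKI  (in 5 steps)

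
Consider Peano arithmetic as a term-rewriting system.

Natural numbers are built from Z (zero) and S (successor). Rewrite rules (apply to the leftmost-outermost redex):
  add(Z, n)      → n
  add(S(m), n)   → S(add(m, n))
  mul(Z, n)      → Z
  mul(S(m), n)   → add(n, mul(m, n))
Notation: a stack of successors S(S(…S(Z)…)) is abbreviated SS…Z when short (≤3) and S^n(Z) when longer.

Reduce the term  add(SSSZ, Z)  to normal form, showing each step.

Answer: normal form = SSSZ  (in 4 steps)

Reduction:
  start: add(SSSZ, Z)
  [1] S(add(SSZ, Z))
  [2] S(S(add(SZ, Z)))
  [3] S(S(S(add(Z, Z))))
  [4] SSSZ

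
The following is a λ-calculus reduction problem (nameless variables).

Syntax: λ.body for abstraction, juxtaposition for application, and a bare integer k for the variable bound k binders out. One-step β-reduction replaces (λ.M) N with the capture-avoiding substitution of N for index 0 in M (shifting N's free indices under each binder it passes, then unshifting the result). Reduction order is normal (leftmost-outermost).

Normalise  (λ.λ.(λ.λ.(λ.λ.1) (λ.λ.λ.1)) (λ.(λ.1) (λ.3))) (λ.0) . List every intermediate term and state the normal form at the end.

Answer: normal form = λ.λ.λ.λ.λ.λ.1  (in 3 steps)

Reduction:
  start: (λ.λ.(λ.λ.(λ.λ.1) (λ.λ.λ.1)) (λ.(λ.1) (λ.3))) (λ.0)
  [1] λ.(λ.λ.(λ.λ.1) (λ.λ.λ.1)) (λ.(λ.1) (λ.λ.0))
  [2] λ.λ.(λ.λ.1) (λ.λ.λ.1)
  [3] λ.λ.λ.λ.λ.λ.1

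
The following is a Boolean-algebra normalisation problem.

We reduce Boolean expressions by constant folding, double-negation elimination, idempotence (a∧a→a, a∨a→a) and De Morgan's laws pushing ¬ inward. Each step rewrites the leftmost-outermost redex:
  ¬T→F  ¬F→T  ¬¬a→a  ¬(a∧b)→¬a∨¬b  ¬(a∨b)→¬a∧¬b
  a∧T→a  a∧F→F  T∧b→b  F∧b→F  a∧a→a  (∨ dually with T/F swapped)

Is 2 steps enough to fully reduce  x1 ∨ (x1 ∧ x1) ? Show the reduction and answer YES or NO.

Answer: YES — reaches normal form x1 in 2 ≤ 2 steps

Derivation:
  start: x1 ∨ (x1 ∧ x1)
  [1] x1 ∨ x1
  [2] x1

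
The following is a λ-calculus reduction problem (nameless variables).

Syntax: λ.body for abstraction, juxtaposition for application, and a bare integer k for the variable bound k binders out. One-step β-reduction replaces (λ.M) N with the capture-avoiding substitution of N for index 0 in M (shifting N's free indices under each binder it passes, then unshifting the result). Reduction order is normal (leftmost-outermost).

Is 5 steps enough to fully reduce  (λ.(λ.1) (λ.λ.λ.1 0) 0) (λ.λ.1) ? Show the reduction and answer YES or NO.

  start: (λ.(λ.1) (λ.λ.λ.1 0) 0) (λ.λ.1)
  step 1: (λ.λ.λ.1) (λ.λ.λ.1 0) (λ.λ.1)
  step 2: (λ.λ.1) (λ.λ.1)
  step 3: λ.λ.λ.1

Answer: YES — reaches normal form λ.λ.λ.1 in 3 ≤ 5 steps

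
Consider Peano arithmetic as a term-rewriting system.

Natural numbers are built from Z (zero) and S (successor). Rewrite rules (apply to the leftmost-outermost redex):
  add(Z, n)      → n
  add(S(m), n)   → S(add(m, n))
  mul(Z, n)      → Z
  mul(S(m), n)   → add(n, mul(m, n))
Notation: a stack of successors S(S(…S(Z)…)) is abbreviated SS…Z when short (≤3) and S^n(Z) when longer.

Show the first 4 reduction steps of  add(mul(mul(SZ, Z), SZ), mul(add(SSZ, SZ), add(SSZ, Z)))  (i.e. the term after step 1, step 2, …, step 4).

Answer: after 4 steps: add(Z, mul(add(SSZ, SZ), add(SSZ, Z)))

Working:
  start: add(mul(mul(SZ, Z), SZ), mul(add(SSZ, SZ), add(SSZ, Z)))
  step 1: add(mul(add(Z, mul(Z, Z)), SZ), mul(add(SSZ, SZ), add(SSZ, Z)))
  step 2: add(mul(mul(Z, Z), SZ), mul(add(SSZ, SZ), add(SSZ, Z)))
  step 3: add(mul(Z, SZ), mul(add(SSZ, SZ), add(SSZ, Z)))
  step 4: add(Z, mul(add(SSZ, SZ), add(SSZ, Z)))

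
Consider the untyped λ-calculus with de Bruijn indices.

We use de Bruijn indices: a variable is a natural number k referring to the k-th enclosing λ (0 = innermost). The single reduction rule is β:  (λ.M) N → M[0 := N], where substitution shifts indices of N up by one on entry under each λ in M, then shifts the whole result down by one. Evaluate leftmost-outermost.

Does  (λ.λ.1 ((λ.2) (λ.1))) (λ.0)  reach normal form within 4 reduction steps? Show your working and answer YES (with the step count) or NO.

  start: (λ.λ.1 ((λ.2) (λ.1))) (λ.0)
  →1  λ.(λ.0) ((λ.λ.0) (λ.1))
  →2  λ.(λ.λ.0) (λ.1)
  →3  λ.λ.0

Answer: YES — reaches normal form λ.λ.0 in 3 ≤ 4 steps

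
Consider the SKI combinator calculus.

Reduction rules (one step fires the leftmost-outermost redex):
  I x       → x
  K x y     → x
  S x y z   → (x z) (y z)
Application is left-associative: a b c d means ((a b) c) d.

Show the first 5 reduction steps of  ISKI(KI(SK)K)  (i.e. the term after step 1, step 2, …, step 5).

  start: ISKI(KI(SK)K)
  [1] SKI(KI(SK)K)
  [2] K(KI(SK)K)(I(KI(SK)K))
  [3] KI(SK)K
  [4] IK
  [5] K

Answer: after 5 steps: K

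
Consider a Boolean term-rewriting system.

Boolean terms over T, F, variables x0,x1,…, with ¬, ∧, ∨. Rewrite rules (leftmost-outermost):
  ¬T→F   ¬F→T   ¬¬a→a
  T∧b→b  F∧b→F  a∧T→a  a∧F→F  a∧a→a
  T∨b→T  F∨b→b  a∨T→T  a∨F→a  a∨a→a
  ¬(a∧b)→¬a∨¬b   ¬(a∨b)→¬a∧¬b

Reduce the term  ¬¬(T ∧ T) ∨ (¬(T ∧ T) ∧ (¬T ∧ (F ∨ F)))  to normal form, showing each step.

  start: ¬¬(T ∧ T) ∨ (¬(T ∧ T) ∧ (¬T ∧ (F ∨ F)))
  [1] (T ∧ T) ∨ (¬(T ∧ T) ∧ (¬T ∧ (F ∨ F)))
  [2] T ∨ (¬(T ∧ T) ∧ (¬T ∧ (F ∨ F)))
  [3] T

Answer: normal form = T  (in 3 steps)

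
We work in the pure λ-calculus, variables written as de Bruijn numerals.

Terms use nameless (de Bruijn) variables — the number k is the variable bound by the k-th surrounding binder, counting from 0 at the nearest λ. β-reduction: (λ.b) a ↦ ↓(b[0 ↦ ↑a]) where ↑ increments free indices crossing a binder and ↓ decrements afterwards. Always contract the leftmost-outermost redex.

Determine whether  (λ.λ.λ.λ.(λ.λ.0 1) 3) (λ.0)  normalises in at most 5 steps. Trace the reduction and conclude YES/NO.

  start: (λ.λ.λ.λ.(λ.λ.0 1) 3) (λ.0)
  →1  λ.λ.λ.(λ.λ.0 1) (λ.0)
  →2  λ.λ.λ.λ.0 (λ.0)

Answer: YES — reaches normal form λ.λ.λ.λ.0 (λ.0) in 2 ≤ 5 steps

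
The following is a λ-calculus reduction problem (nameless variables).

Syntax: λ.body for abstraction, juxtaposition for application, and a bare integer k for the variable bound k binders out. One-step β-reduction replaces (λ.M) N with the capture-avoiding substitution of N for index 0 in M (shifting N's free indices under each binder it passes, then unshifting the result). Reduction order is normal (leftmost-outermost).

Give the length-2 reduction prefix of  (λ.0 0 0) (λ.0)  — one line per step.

  start: (λ.0 0 0) (λ.0)
  [1] (λ.0) (λ.0) (λ.0)
  [2] (λ.0) (λ.0)

Answer: after 2 steps: (λ.0) (λ.0)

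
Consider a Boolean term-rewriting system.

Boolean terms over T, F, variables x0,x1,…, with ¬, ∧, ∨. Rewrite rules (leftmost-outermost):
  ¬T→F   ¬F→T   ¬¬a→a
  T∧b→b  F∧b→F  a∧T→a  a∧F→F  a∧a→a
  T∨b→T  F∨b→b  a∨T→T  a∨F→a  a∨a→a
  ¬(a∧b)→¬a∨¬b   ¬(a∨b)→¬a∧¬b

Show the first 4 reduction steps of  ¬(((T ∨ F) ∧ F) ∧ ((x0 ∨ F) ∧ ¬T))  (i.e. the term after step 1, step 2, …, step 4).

  start: ¬(((T ∨ F) ∧ F) ∧ ((x0 ∨ F) ∧ ¬T))
  [1] ¬((T ∨ F) ∧ F) ∨ ¬((x0 ∨ F) ∧ ¬T)
  [2] (¬(T ∨ F) ∨ ¬F) ∨ ¬((x0 ∨ F) ∧ ¬T)
  [3] ((¬T ∧ ¬F) ∨ ¬F) ∨ ¬((x0 ∨ F) ∧ ¬T)
  [4] ((F ∧ ¬F) ∨ ¬F) ∨ ¬((x0 ∨ F) ∧ ¬T)

Answer: after 4 steps: ((F ∧ ¬F) ∨ ¬F) ∨ ¬((x0 ∨ F) ∧ ¬T)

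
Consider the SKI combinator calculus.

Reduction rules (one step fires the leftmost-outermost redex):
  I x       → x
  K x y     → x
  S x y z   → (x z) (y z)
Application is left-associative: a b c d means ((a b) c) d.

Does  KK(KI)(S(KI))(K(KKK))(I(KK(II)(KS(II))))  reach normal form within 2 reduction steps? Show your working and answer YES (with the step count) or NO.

  start: KK(KI)(S(KI))(K(KKK))(I(KK(II)(KS(II))))
  step 1: K(S(KI))(K(KKK))(I(KK(II)(KS(II))))
  step 2: S(KI)(I(KK(II)(KS(II))))

Answer: NO — after 2 steps the term is S(KI)(I(KK(II)(KS(II)))), not yet normal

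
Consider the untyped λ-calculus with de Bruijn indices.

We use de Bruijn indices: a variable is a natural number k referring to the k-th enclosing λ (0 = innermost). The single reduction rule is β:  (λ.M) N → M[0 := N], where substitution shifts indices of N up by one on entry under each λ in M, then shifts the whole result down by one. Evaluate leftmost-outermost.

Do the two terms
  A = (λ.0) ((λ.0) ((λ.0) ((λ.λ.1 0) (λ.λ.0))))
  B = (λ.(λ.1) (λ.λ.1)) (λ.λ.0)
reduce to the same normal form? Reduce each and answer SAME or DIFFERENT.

Answer: SAME — A ⇓ λ.λ.0, B ⇓ λ.λ.0

Reduction:
Term A:
  start: (λ.0) ((λ.0) ((λ.0) ((λ.λ.1 0) (λ.λ.0))))
  [1] (λ.0) ((λ.0) ((λ.λ.1 0) (λ.λ.0)))
  [2] (λ.0) ((λ.λ.1 0) (λ.λ.0))
  [3] (λ.λ.1 0) (λ.λ.0)
  [4] λ.(λ.λ.0) 0
  [5] λ.λ.0

Term B:
  start: (λ.(λ.1) (λ.λ.1)) (λ.λ.0)
  [1] (λ.λ.λ.0) (λ.λ.1)
  [2] λ.λ.0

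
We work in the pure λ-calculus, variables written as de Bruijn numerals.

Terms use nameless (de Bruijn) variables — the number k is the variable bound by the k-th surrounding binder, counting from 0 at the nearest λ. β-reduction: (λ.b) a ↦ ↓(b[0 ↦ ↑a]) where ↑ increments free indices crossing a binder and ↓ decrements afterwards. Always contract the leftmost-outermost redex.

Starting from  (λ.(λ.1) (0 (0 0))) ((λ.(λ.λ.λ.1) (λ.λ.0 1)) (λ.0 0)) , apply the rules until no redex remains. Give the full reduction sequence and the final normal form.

  start: (λ.(λ.1) (0 (0 0))) ((λ.(λ.λ.λ.1) (λ.λ.0 1)) (λ.0 0))
  step 1: (λ.(λ.(λ.λ.λ.1) (λ.λ.0 1)) (λ.0 0)) ((λ.(λ.λ.λ.1) (λ.λ.0 1)) (λ.0 0) ((λ.(λ.λ.λ.1) (λ.λ.0 1)) (λ.0 0) ((λ.(λ.λ.λ.1) (λ.λ.0 1)) (λ.0 0))))
  step 2: (λ.(λ.λ.λ.1) (λ.λ.0 1)) (λ.0 0)
  step 3: (λ.λ.λ.1) (λ.λ.0 1)
  step 4: λ.λ.1

Answer: normal form = λ.λ.1  (in 4 steps)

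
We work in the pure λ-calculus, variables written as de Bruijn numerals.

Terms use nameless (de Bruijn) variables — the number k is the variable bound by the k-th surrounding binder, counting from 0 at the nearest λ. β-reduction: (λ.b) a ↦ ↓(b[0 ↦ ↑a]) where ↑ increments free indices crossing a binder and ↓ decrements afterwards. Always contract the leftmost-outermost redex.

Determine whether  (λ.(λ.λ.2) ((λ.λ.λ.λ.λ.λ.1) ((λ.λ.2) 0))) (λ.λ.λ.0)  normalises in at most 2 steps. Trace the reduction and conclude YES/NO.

  start: (λ.(λ.λ.2) ((λ.λ.λ.λ.λ.λ.1) ((λ.λ.2) 0))) (λ.λ.λ.0)
  →1  (λ.λ.λ.λ.λ.0) ((λ.λ.λ.λ.λ.λ.1) ((λ.λ.λ.λ.λ.0) (λ.λ.λ.0)))
  →2  λ.λ.λ.λ.0

Answer: YES — reaches normal form λ.λ.λ.λ.0 in 2 ≤ 2 steps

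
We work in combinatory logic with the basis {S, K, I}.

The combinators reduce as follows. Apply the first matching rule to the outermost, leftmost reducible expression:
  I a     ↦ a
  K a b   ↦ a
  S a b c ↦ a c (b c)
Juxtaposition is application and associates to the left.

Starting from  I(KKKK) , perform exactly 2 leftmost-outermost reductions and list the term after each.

Answer: after 2 steps: KK

Working:
  start: I(KKKK)
  →1  KKKK
  →2  KK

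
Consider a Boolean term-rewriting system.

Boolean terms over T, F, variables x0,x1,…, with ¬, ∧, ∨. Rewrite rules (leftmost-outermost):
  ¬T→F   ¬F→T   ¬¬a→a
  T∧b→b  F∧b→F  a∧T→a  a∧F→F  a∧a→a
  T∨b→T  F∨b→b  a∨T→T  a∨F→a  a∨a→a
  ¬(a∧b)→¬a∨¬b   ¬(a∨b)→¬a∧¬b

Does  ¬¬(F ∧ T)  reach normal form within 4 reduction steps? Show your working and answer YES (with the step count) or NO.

Answer: YES — reaches normal form F in 2 ≤ 4 steps

Working:
  start: ¬¬(F ∧ T)
  →1  F ∧ T
  →2  F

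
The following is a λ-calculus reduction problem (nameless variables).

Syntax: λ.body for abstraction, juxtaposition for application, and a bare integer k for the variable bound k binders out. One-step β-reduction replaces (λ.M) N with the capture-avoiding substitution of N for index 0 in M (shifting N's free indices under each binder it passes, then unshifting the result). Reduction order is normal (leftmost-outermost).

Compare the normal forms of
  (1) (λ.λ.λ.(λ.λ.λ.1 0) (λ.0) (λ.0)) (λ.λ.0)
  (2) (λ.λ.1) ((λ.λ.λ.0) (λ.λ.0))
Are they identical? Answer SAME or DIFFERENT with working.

Answer: SAME — A ⇓ λ.λ.λ.0, B ⇓ λ.λ.λ.0

Working:
Term A:
  start: (λ.λ.λ.(λ.λ.λ.1 0) (λ.0) (λ.0)) (λ.λ.0)
  →1  λ.λ.(λ.λ.λ.1 0) (λ.0) (λ.0)
  →2  λ.λ.(λ.λ.1 0) (λ.0)
  →3  λ.λ.λ.(λ.0) 0
  →4  λ.λ.λ.0

Term B:
  start: (λ.λ.1) ((λ.λ.λ.0) (λ.λ.0))
  →1  λ.(λ.λ.λ.0) (λ.λ.0)
  →2  λ.λ.λ.0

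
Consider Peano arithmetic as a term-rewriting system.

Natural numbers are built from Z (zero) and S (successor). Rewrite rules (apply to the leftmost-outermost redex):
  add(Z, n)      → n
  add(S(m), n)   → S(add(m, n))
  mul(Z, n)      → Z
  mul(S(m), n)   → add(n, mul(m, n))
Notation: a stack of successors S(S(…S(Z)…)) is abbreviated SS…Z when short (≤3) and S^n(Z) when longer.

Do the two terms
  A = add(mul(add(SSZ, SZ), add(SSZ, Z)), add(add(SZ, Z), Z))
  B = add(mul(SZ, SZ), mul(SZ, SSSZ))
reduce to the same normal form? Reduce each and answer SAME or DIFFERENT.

Answer: DIFFERENT — A ⇓ S^7(Z), B ⇓ S^4(Z)

Working:
Term A:
  start: add(mul(add(SSZ, SZ), add(SSZ, Z)), add(add(SZ, Z), Z))
  step 1: add(mul(S(add(SZ, SZ)), add(SSZ, Z)), add(add(SZ, Z), Z))
  step 2: add(add(add(SSZ, Z), mul(add(SZ, SZ), add(SSZ, Z))), add(add(SZ, Z), Z))
  step 3: add(add(S(add(SZ, Z)), mul(add(SZ, SZ), add(SSZ, Z))), add(add(SZ, Z), Z))
  step 4: add(S(add(add(SZ, Z), mul(add(SZ, SZ), add(SSZ, Z)))), add(add(SZ, Z), Z))
  step 5: S(add(add(add(SZ, Z), mul(add(SZ, SZ), add(SSZ, Z))), add(add(SZ, Z), Z)))
  step 6: S(add(add(S(add(Z, Z)), mul(add(SZ, SZ), add(SSZ, Z))), add(add(SZ, Z), Z)))
  step 7: S(add(S(add(add(Z, Z), mul(add(SZ, SZ), add(SSZ, Z)))), add(add(SZ, Z), Z)))
  step 8: S(S(add(add(add(Z, Z), mul(add(SZ, SZ), add(SSZ, Z))), add(add(SZ, Z), Z))))
  step 9: S(S(add(add(Z, mul(add(SZ, SZ), add(SSZ, Z))), add(add(SZ, Z), Z))))
  step 10: S(S(add(mul(add(SZ, SZ), add(SSZ, Z)), add(add(SZ, Z), Z))))
  step 11: S(S(add(mul(S(add(Z, SZ)), add(SSZ, Z)), add(add(SZ, Z), Z))))
  step 12: S(S(add(add(add(SSZ, Z), mul(add(Z, SZ), add(SSZ, Z))), add(add(SZ, Z), Z))))
  step 13: S(S(add(add(S(add(SZ, Z)), mul(add(Z, SZ), add(SSZ, Z))), add(add(SZ, Z), Z))))
  step 14: S(S(add(S(add(add(SZ, Z), mul(add(Z, SZ), add(SSZ, Z)))), add(add(SZ, Z), Z))))
  step 15: S(S(S(add(add(add(SZ, Z), mul(add(Z, SZ), add(SSZ, Z))), add(add(SZ, Z), Z)))))
  step 16: S(S(S(add(add(S(add(Z, Z)), mul(add(Z, SZ), add(SSZ, Z))), add(add(SZ, Z), Z)))))
  step 17: S(S(S(add(S(add(add(Z, Z), mul(add(Z, SZ), add(SSZ, Z)))), add(add(SZ, Z), Z)))))
  step 18: S(S(S(S(add(add(add(Z, Z), mul(add(Z, SZ), add(SSZ, Z))), add(add(SZ, Z), Z))))))
  step 19: S(S(S(S(add(add(Z, mul(add(Z, SZ), add(SSZ, Z))), add(add(SZ, Z), Z))))))
  step 20: S(S(S(S(add(mul(add(Z, SZ), add(SSZ, Z)), add(add(SZ, Z), Z))))))
  step 21: S(S(S(S(add(mul(SZ, add(SSZ, Z)), add(add(SZ, Z), Z))))))
  step 22: S(S(S(S(add(add(add(SSZ, Z), mul(Z, add(SSZ, Z))), add(add(SZ, Z), Z))))))
  step 23: S(S(S(S(add(add(S(add(SZ, Z)), mul(Z, add(SSZ, Z))), add(add(SZ, Z), Z))))))
  step 24: S(S(S(S(add(S(add(add(SZ, Z), mul(Z, add(SSZ, Z)))), add(add(SZ, Z), Z))))))
  step 25: S(S(S(S(S(add(add(add(SZ, Z), mul(Z, add(SSZ, Z))), add(add(SZ, Z), Z)))))))
  step 26: S(S(S(S(S(add(add(S(add(Z, Z)), mul(Z, add(SSZ, Z))), add(add(SZ, Z), Z)))))))
  step 27: S(S(S(S(S(add(S(add(add(Z, Z), mul(Z, add(SSZ, Z)))), add(add(SZ, Z), Z)))))))
  step 28: S(S(S(S(S(S(add(add(add(Z, Z), mul(Z, add(SSZ, Z))), add(add(SZ, Z), Z))))))))
  step 29: S(S(S(S(S(S(add(add(Z, mul(Z, add(SSZ, Z))), add(add(SZ, Z), Z))))))))
  step 30: S(S(S(S(S(S(add(mul(Z, add(SSZ, Z)), add(add(SZ, Z), Z))))))))
  step 31: S(S(S(S(S(S(add(Z, add(add(SZ, Z), Z))))))))
  step 32: S(S(S(S(S(S(add(add(SZ, Z), Z)))))))
  step 33: S(S(S(S(S(S(add(S(add(Z, Z)), Z)))))))
  step 34: S(S(S(S(S(S(S(add(add(Z, Z), Z))))))))
  step 35: S(S(S(S(S(S(S(add(Z, Z))))))))
  step 36: S^7(Z)

Term B:
  start: add(mul(SZ, SZ), mul(SZ, SSSZ))
  step 1: add(add(SZ, mul(Z, SZ)), mul(SZ, SSSZ))
  step 2: add(S(add(Z, mul(Z, SZ))), mul(SZ, SSSZ))
  step 3: S(add(add(Z, mul(Z, SZ)), mul(SZ, SSSZ)))
  step 4: S(add(mul(Z, SZ), mul(SZ, SSSZ)))
  step 5: S(add(Z, mul(SZ, SSSZ)))
  step 6: S(mul(SZ, SSSZ))
  step 7: S(add(SSSZ, mul(Z, SSSZ)))
  step 8: S(S(add(SSZ, mul(Z, SSSZ))))
  step 9: S(S(S(add(SZ, mul(Z, SSSZ)))))
  step 10: S(S(S(S(add(Z, mul(Z, SSSZ))))))
  step 11: S(S(S(S(mul(Z, SSSZ)))))
  step 12: S^4(Z)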